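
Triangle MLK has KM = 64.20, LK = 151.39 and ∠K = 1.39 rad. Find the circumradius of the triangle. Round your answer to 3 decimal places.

77.994

By the law of cosines, ML² = LK² + KM² − 2·LK·KM·cos K = 23545, so ML ≈ 153.44.
Area = ½·LK·KM·sin K ≈ 4780.4.
Circumradius = ML/(2 sin K) ≈ 77.994.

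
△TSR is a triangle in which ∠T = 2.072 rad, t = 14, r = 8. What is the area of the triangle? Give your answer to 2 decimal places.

Law of sines: sin R = r·sin T/t ≈ 0.50115.
Since t ≥ r, only the acute value applies: ∠R ≈ 0.525 rad.
Then ∠S = π − ∠T − ∠R ≈ 0.545 rad.
Law of sines gives s = t·sin S/sin T ≈ 8.2712.
Area = ½·t·r·sin S ≈ 29.016.

29.02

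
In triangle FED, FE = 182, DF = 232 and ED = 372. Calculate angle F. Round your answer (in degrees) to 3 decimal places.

By the law of cosines, cos F = (DF² + FE² − ED²) / (2·DF·FE) ≈ -0.60908, so ∠F ≈ 127.52°.

∠F ≈ 127.523°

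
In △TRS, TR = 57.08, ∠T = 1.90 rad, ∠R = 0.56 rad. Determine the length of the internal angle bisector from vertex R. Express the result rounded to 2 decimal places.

65.86

The third angle is ∠S = π − ∠T − ∠R = 0.682 rad.
Law of sines: RS = TR·sin T/sin S ≈ 85.734.
Law of sines: ST = TR·sin R/sin S ≈ 48.125.
The bisector from R has length 2·TR·RS·cos(∠R/2)/(TR+RS) ≈ 65.863.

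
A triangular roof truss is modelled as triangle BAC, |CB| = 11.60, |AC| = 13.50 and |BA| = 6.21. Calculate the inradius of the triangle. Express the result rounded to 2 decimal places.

2.30

Semiperimeter s = (13.5 + 11.6 + 6.21)/2 = 15.655.
Heron's formula: area = √(15.655·2.155·4.055·9.445) ≈ 35.946.
Inradius = area/s = 35.946/15.655 ≈ 2.2961.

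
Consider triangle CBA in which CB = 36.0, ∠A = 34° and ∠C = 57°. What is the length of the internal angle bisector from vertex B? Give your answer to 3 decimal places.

The third angle is ∠B = 180° − ∠A − ∠C = 89.00°.
Law of sines: BA = CB·sin C/sin A ≈ 53.992.
Law of sines: AC = CB·sin B/sin A ≈ 64.369.
The bisector from B has length 2·CB·BA·cos(∠B/2)/(CB+BA) ≈ 30.811.

30.811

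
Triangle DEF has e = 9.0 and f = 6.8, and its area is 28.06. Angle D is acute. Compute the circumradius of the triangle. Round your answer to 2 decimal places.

From area = ½·e·f·sin D, we get sin D = 2·area/(e·f) ≈ 0.91699.
Taking the acute solution, ∠D ≈ 66.49°.
Law of cosines then gives d ≈ 8.8552.
Circumradius = d/(2 sin D) ≈ 4.8284.

4.83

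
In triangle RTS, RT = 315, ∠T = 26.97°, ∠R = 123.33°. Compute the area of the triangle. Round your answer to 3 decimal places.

The third angle is ∠S = 180° − ∠R − ∠T = 29.70°.
Law of sines: TS = RT·sin R/sin S ≈ 531.2.
Law of sines: SR = RT·sin T/sin S ≈ 288.34.
Area = ½·RT·TS·sin T ≈ 37944.

area ≈ 37943.781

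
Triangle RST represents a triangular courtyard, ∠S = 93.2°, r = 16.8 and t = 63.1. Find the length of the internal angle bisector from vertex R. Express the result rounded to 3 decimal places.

64.083

By the law of cosines, s² = t² + r² − 2·t·r·cos S = 4382.2, so s ≈ 66.198.
Law of cosines again: cos R = (s² + t² − r²)/(2·s·t) ≈ 0.96736, so ∠R ≈ 14.68°.
The bisector from R has length 2·s·t·cos(∠R/2)/(s+t) ≈ 64.083.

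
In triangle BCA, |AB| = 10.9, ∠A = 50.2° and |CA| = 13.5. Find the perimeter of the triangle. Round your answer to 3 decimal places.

By the law of cosines, |BC|² = |CA|² + |AB|² − 2·|CA|·|AB|·cos A = 112.68, so |BC| ≈ 10.615.
Semiperimeter s = (13.5+10.9+10.615)/2 = 17.507.
Perimeter = 13.5 + 10.9 + 10.615 = 35.015.

perimeter ≈ 35.015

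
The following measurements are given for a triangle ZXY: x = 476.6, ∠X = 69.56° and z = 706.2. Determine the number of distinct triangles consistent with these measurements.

z·sin X = 706.2·sin(69.56°) ≈ 661.7.
Since x = 476.6 < 661.7 = z sin X, no triangle exists.

0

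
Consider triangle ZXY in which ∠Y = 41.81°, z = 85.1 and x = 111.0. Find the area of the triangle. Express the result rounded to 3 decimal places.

Area = ½·z·x·sin Y ≈ 3148.7.

area ≈ 3148.681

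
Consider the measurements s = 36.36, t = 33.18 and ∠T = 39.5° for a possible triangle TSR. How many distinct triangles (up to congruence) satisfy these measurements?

s·sin T = 36.36·sin(39.5°) ≈ 23.13.
Since s sin T < t < s (23.13 < 33.18 < 36.36), two triangles exist.

2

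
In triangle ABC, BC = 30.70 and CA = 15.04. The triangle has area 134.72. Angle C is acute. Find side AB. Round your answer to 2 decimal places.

From area = ½·BC·CA·sin C, we get sin C = 2·area/(BC·CA) ≈ 0.58355.
Taking the acute solution, ∠C ≈ 35.70°.
Law of cosines then gives AB ≈ 20.464.

20.46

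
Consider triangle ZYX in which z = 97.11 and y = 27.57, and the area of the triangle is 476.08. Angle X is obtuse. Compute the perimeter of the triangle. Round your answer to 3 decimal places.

From area = ½·z·y·sin X, we get sin X = 2·area/(z·y) ≈ 0.35564.
Taking the obtuse solution, ∠X ≈ 159.17°.
Law of cosines then gives x ≈ 123.27.
Perimeter = 97.11 + 27.57 + 123.27 = 247.95.

perimeter ≈ 247.948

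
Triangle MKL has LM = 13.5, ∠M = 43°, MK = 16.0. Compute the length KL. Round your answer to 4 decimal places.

By the law of cosines, KL² = LM² + MK² − 2·LM·MK·cos M = 122.31, so KL ≈ 11.059.

11.0592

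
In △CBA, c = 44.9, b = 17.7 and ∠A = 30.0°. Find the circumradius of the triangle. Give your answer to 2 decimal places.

30.87

By the law of cosines, a² = c² + b² − 2·c·b·cos A = 952.79, so a ≈ 30.867.
Area = ½·c·b·sin A ≈ 198.68.
Circumradius = a/(2 sin A) ≈ 30.867.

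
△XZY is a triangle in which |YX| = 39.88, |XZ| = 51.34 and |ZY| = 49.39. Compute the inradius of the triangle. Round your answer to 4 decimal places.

13.1017

Semiperimeter s = (49.39 + 39.88 + 51.34)/2 = 70.305.
Heron's formula: area = √(70.305·20.915·30.425·18.965) ≈ 921.11.
Inradius = area/s = 921.11/70.305 ≈ 13.102.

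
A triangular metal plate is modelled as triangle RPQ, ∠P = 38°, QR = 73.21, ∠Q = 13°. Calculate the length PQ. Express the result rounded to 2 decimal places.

92.41

The third angle is ∠R = 180° − ∠P − ∠Q = 129.00°.
Law of sines: PQ = QR·sin R/sin P ≈ 92.413.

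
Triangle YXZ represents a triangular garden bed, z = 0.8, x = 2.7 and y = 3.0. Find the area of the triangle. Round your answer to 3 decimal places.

Semiperimeter s = (3 + 2.7 + 0.8)/2 = 3.25.
Heron's formula: area = √(3.25·0.25·0.55·2.45) ≈ 1.0463.

1.046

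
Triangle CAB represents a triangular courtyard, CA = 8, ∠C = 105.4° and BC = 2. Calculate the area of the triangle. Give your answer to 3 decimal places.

Area = ½·BC·CA·sin C ≈ 7.7128.

7.713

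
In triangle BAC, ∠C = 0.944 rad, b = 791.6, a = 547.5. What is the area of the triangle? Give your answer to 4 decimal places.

175508.0722

Area = ½·b·a·sin C ≈ 1.7551e+05.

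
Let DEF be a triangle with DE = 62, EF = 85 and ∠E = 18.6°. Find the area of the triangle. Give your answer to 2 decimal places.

840.46

Area = ½·DE·EF·sin E ≈ 840.46.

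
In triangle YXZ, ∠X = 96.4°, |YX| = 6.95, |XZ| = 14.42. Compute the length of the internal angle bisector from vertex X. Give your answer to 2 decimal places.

By the law of cosines, |ZY|² = |YX|² + |XZ|² − 2·|YX|·|XZ|·cos X = 278.58, so |ZY| ≈ 16.691.
The bisector from X has length 2·|YX|·|XZ|·cos(∠X/2)/(|YX|+|XZ|) ≈ 6.2517.

t_X ≈ 6.25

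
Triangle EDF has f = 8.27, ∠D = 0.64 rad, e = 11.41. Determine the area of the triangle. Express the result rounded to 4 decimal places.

Area = ½·f·e·sin D ≈ 28.176.

28.1759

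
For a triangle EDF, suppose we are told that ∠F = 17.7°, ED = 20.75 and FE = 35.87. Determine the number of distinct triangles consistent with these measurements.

2

FE·sin F = 35.87·sin(17.7°) ≈ 10.91.
Since FE sin F < ED < FE (10.91 < 20.75 < 35.87), two triangles exist.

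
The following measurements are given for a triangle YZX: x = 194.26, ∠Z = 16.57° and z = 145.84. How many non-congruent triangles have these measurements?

2

x·sin Z = 194.26·sin(16.57°) ≈ 55.4.
Since x sin Z < z < x (55.4 < 145.84 < 194.26), two triangles exist.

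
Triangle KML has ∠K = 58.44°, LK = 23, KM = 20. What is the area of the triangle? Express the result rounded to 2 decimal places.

Area = ½·LK·KM·sin K ≈ 195.98.

area ≈ 195.98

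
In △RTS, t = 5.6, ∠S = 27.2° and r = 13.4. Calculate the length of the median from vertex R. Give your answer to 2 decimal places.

3.08

By the law of cosines, s² = r² + t² − 2·r·t·cos S = 77.436, so s ≈ 8.7998.
Median from R: ½√(2·t² + 2·s² − r²) ≈ 3.0835.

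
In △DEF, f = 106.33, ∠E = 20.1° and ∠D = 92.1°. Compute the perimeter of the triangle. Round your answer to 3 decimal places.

The third angle is ∠F = 180° − ∠D − ∠E = 67.80°.
Law of sines: d = f·sin D/sin F ≈ 114.77.
Law of sines: e = f·sin E/sin F ≈ 39.467.
Semiperimeter s = (114.77+39.467+106.33)/2 = 130.28.
Perimeter = 114.77 + 39.467 + 106.33 = 260.56.

perimeter ≈ 260.563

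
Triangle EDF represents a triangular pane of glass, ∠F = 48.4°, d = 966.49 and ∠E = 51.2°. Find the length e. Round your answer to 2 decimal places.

763.92

The third angle is ∠D = 180° − ∠F − ∠E = 80.40°.
Law of sines: e = d·sin E/sin D ≈ 763.92.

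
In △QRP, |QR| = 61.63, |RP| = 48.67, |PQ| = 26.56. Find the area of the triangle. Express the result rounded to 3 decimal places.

Semiperimeter s = (48.67 + 26.56 + 61.63)/2 = 68.43.
Heron's formula: area = √(68.43·19.76·41.87·6.8) ≈ 620.47.

area ≈ 620.473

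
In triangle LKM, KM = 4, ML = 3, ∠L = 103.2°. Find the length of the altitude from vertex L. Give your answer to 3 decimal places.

h_L ≈ 1.495

Law of sines: sin K = ML·sin L/KM ≈ 0.73018.
Since KM ≥ ML, only the acute value applies: ∠K ≈ 46.90°.
Then ∠M = 180° − ∠L − ∠K ≈ 29.90°.
Law of sines gives LK = KM·sin M/sin L ≈ 2.0479.
Area = ½·KM·ML·sin M ≈ 2.9908.
The altitude from L has length 2·area/KM ≈ 1.4954.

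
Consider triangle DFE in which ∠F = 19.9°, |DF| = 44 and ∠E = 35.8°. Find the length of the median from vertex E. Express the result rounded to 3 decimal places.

42.123

The third angle is ∠D = 180° − ∠F − ∠E = 124.30°.
Law of sines: |FE| = |DF|·sin D/sin E ≈ 62.138.
Law of sines: |ED| = |DF|·sin F/sin E ≈ 25.603.
Median from E: ½√(2·|FE|² + 2·|ED|² − |DF|²) ≈ 42.123.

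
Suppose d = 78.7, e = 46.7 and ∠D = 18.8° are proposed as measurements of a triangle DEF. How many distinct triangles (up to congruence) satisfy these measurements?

1

e·sin D = 46.7·sin(18.8°) ≈ 15.05.
Since d ≥ e, exactly one triangle exists.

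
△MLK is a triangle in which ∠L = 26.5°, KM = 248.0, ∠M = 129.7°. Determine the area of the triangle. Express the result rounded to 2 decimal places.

The third angle is ∠K = 180° − ∠M − ∠L = 23.80°.
Law of sines: LK = KM·sin M/sin L ≈ 427.64.
Law of sines: ML = KM·sin K/sin L ≈ 224.29.
Area = ½·KM·LK·sin K ≈ 21399.

area ≈ 21398.84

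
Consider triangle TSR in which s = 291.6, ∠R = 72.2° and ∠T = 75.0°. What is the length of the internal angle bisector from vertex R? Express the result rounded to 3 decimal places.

t_R ≈ 301.906

The third angle is ∠S = 180° − ∠R − ∠T = 32.80°.
Law of sines: t = s·sin T/sin S ≈ 519.96.
Law of sines: r = s·sin R/sin S ≈ 512.53.
The bisector from R has length 2·t·s·cos(∠R/2)/(t+s) ≈ 301.91.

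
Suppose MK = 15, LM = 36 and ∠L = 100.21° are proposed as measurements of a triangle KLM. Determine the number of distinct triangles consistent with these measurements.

LM·sin L = 36·sin(100.21°) ≈ 35.43.
Since ∠L is not acute, a triangle exists only if MK > LM; here MK ≤ LM, so there is no triangle.

0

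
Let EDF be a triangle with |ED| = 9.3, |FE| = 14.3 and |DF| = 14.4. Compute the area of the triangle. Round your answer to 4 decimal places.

Semiperimeter s = (14.4 + 14.3 + 9.3)/2 = 19.
Heron's formula: area = √(19·4.6·4.7·9.7) ≈ 63.123.

63.1234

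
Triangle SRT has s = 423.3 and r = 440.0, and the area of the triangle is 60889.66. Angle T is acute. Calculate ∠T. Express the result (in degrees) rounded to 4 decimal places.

From area = ½·s·r·sin T, we get sin T = 2·area/(s·r) ≈ 0.65384.
Taking the acute solution, ∠T ≈ 40.83°.

40.8319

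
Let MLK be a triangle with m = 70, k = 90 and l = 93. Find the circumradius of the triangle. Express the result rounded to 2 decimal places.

49.55

By the law of cosines, cos M = (l² + k² − m²) / (2·l·k) ≈ 0.70783, so ∠M ≈ 44.94°.
Circumradius = m/(2 sin M) ≈ 49.548.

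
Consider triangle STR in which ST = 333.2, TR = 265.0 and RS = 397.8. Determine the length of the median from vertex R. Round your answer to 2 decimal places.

Median from R: ½√(2·TR² + 2·RS² − ST²) ≈ 294.07.

m_R ≈ 294.07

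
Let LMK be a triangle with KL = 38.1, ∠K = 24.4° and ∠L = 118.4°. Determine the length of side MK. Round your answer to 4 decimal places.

The third angle is ∠M = 180° − ∠K − ∠L = 37.20°.
Law of sines: MK = KL·sin L/sin M ≈ 55.433.

55.4328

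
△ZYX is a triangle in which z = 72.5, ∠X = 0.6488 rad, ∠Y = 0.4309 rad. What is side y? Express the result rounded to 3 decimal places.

The third angle is ∠Z = π − ∠Y − ∠X = 2.0619 rad.
Law of sines: y = z·sin Y/sin Z ≈ 34.341.

34.341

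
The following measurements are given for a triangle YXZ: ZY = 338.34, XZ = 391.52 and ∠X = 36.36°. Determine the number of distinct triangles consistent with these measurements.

2

XZ·sin X = 391.52·sin(36.36°) ≈ 232.1.
Since XZ sin X < ZY < XZ (232.1 < 338.34 < 391.52), two triangles exist.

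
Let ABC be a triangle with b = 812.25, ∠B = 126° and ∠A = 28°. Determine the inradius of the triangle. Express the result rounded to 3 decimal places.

The third angle is ∠C = 180° − ∠A − ∠B = 26.00°.
Law of sines: a = b·sin A/sin B ≈ 471.35.
Law of sines: c = b·sin C/sin B ≈ 440.12.
Area = ½·b·a·sin C ≈ 83916.
Semiperimeter s = (471.35+812.25+440.12)/2 = 861.86.
Inradius = area/s = 83916/861.86 ≈ 97.366.

r ≈ 97.366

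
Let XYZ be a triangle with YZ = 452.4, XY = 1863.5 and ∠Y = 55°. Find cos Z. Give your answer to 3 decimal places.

By the law of cosines, ZX² = XY² + YZ² − 2·XY·YZ·cos Y = 2.7102e+06, so ZX ≈ 1646.3.
Law of cosines again: cos Z = (YZ² + ZX² − XY²)/(2·YZ·ZX) ≈ -0.37446, so ∠Z ≈ 111.99°.

-0.374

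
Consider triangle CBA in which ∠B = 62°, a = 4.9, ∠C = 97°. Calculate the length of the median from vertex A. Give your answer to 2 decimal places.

12.61

The third angle is ∠A = 180° − ∠C − ∠B = 21.00°.
Law of sines: c = a·sin C/sin A ≈ 13.571.
Law of sines: b = a·sin B/sin A ≈ 12.073.
Median from A: ½√(2·c² + 2·b² − a²) ≈ 12.608.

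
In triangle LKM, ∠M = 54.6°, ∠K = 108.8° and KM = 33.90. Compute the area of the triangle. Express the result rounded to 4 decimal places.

The third angle is ∠L = 180° − ∠K − ∠M = 16.60°.
Law of sines: ML = KM·sin K/sin L ≈ 112.33.
Law of sines: LK = KM·sin M/sin L ≈ 96.724.
Area = ½·KM·ML·sin M ≈ 1552.

1551.9997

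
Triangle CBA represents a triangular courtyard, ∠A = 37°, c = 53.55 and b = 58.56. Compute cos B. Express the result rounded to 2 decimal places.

0.19

By the law of cosines, a² = c² + b² − 2·c·b·cos A = 1288, so a ≈ 35.889.
Law of cosines again: cos B = (a² + c² − b²)/(2·a·c) ≈ 0.18897, so ∠B ≈ 79.11°.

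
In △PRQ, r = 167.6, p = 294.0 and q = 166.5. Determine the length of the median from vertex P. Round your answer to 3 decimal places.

m_P ≈ 79.354

Median from P: ½√(2·r² + 2·q² − p²) ≈ 79.354.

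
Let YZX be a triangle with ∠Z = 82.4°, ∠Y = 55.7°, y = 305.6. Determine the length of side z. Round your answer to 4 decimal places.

The third angle is ∠X = 180° − ∠Y − ∠Z = 41.90°.
Law of sines: z = y·sin Z/sin Y ≈ 366.68.

366.6821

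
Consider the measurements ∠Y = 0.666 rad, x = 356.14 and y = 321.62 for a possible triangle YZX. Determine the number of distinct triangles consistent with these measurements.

2

x·sin Y = 356.14·sin(0.666 rad) ≈ 220.
Since x sin Y < y < x (220 < 321.62 < 356.14), two triangles exist.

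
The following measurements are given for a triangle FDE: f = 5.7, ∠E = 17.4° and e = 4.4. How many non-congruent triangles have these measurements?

2

f·sin E = 5.7·sin(17.4°) ≈ 1.705.
Since f sin E < e < f (1.705 < 4.4 < 5.7), two triangles exist.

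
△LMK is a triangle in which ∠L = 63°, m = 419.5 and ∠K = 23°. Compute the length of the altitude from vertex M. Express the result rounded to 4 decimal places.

The third angle is ∠M = 180° − ∠K − ∠L = 94.00°.
Law of sines: l = m·sin L/sin M ≈ 374.69.
Law of sines: k = m·sin K/sin M ≈ 164.31.
Area = ½·m·l·sin K ≈ 30708.
The altitude from M has length 2·area/m ≈ 146.4.

146.4030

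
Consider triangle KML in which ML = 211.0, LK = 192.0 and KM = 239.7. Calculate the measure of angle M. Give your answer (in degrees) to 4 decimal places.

By the law of cosines, cos M = (KM² + ML² − LK²) / (2·KM·ML) ≈ 0.64371, so ∠M ≈ 49.93°.

∠M ≈ 49.9312°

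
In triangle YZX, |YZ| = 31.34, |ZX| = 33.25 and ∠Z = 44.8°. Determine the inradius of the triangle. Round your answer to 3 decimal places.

By the law of cosines, |XY|² = |YZ|² + |ZX|² − 2·|YZ|·|ZX|·cos Z = 608.93, so |XY| ≈ 24.677.
Area = ½·|YZ|·|ZX|·sin Z ≈ 367.13.
Semiperimeter s = (33.25+24.677+31.34)/2 = 44.633.
Inradius = area/s = 367.13/44.633 ≈ 8.2256.

8.226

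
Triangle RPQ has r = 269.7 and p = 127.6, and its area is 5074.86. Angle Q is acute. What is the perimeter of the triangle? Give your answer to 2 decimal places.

549.79

From area = ½·r·p·sin Q, we get sin Q = 2·area/(r·p) ≈ 0.29493.
Taking the acute solution, ∠Q ≈ 0.299 rad.
Law of cosines then gives q ≈ 152.49.
Perimeter = 269.7 + 127.6 + 152.49 = 549.79.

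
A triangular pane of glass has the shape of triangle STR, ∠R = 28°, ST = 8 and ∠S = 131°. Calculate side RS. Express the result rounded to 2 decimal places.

6.11

The third angle is ∠T = 180° − ∠R − ∠S = 21.00°.
Law of sines: RS = ST·sin T/sin R ≈ 6.1067.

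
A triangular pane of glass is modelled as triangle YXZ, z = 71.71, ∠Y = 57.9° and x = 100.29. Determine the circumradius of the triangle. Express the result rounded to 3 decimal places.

By the law of cosines, y² = x² + z² − 2·x·z·cos Y = 7557, so y ≈ 86.931.
Area = ½·x·z·sin Y ≈ 3046.2.
Circumradius = y/(2 sin Y) ≈ 51.31.

R ≈ 51.310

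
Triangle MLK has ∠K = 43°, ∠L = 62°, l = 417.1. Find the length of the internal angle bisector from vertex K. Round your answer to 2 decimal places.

t_K ≈ 405.49

The third angle is ∠M = 180° − ∠L − ∠K = 75.00°.
Law of sines: m = l·sin M/sin L ≈ 456.3.
Law of sines: k = l·sin K/sin L ≈ 322.17.
The bisector from K has length 2·m·l·cos(∠K/2)/(m+l) ≈ 405.49.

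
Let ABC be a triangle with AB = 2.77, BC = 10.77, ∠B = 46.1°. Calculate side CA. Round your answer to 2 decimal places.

By the law of cosines, CA² = AB² + BC² − 2·AB·BC·cos B = 82.293, so CA ≈ 9.0716.

9.07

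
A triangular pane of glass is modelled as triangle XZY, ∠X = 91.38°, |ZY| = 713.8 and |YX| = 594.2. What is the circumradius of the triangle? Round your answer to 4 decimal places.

Law of sines: sin Z = |YX|·sin X/|ZY| ≈ 0.83220.
Since |ZY| ≥ |YX|, only the acute value applies: ∠Z ≈ 56.33°.
Then ∠Y = 180° − ∠X − ∠Z ≈ 32.29°.
Law of sines gives |XZ| = |ZY|·sin Y/sin X ≈ 381.47.
Circumradius = |ZY|/(2 sin X) ≈ 357.

R ≈ 357.0035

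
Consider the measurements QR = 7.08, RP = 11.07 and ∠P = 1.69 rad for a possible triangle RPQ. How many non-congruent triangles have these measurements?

RP·sin P = 11.07·sin(1.69 rad) ≈ 10.99.
Since ∠P is not acute, a triangle exists only if QR > RP; here QR ≤ RP, so there is no triangle.

0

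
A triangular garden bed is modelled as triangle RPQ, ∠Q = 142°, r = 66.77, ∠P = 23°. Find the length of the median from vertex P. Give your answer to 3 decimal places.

The third angle is ∠R = 180° − ∠P − ∠Q = 15.00°.
Law of sines: p = r·sin P/sin R ≈ 100.8.
Law of sines: q = r·sin Q/sin R ≈ 158.83.
Median from P: ½√(2·q² + 2·r² − p²) ≈ 110.91.

110.915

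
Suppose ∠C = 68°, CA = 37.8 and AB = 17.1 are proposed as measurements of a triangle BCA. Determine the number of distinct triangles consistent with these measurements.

CA·sin C = 37.8·sin(68°) ≈ 35.05.
Since AB = 17.1 < 35.05 = CA sin C, no triangle exists.

0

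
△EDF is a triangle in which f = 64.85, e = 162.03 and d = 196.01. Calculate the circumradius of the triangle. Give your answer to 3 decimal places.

By the law of cosines, cos E = (d² + f² − e²) / (2·d·f) ≈ 0.64399, so ∠E ≈ 0.8711 rad.
Circumradius = e/(2 sin E) ≈ 105.9.

R ≈ 105.897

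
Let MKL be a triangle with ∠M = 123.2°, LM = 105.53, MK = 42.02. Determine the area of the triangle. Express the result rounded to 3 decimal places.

Area = ½·LM·MK·sin M ≈ 1855.3.

1855.262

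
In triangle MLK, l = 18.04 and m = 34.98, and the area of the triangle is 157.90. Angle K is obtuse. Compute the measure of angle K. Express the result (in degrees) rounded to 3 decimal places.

From area = ½·m·l·sin K, we get sin K = 2·area/(m·l) ≈ 0.50044.
Taking the obtuse solution, ∠K ≈ 149.97°.

∠K ≈ 149.971°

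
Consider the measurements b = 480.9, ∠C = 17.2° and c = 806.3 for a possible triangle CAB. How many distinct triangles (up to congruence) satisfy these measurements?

1

b·sin C = 480.9·sin(17.2°) ≈ 142.2.
Since c ≥ b, exactly one triangle exists.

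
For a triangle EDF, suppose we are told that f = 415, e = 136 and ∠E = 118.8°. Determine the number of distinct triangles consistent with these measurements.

0

f·sin E = 415·sin(118.8°) ≈ 363.7.
Since ∠E is not acute, a triangle exists only if e > f; here e ≤ f, so there is no triangle.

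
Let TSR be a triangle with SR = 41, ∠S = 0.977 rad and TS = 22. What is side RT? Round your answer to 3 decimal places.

33.995

By the law of cosines, RT² = TS² + SR² − 2·TS·SR·cos S = 1155.6, so RT ≈ 33.995.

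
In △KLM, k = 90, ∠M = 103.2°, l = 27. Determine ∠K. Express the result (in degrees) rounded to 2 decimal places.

61.51

By the law of cosines, m² = k² + l² − 2·k·l·cos M = 9938.8, so m ≈ 99.693.
Law of cosines again: cos K = (l² + m² − k²)/(2·l·m) ≈ 0.47698, so ∠K ≈ 61.51°.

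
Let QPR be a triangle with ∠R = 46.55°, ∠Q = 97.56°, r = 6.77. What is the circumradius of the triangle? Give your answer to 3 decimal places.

The third angle is ∠P = 180° − ∠R − ∠Q = 35.89°.
Law of sines: q = r·sin Q/sin R ≈ 9.2443.
Law of sines: p = r·sin P/sin R ≈ 5.4668.
Circumradius = r/(2 sin R) ≈ 4.6627.

4.663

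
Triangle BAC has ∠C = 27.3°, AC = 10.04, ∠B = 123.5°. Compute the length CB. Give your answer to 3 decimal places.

5.874

The third angle is ∠A = 180° − ∠C − ∠B = 29.20°.
Law of sines: CB = AC·sin A/sin B ≈ 5.8738.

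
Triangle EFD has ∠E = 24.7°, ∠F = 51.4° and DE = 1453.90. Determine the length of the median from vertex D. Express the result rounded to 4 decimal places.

The third angle is ∠D = 180° − ∠E − ∠F = 103.90°.
Law of sines: FD = DE·sin E/sin F ≈ 777.38.
Law of sines: EF = DE·sin D/sin F ≈ 1805.9.
Median from D: ½√(2·FD² + 2·DE² − EF²) ≈ 737.41.

737.4137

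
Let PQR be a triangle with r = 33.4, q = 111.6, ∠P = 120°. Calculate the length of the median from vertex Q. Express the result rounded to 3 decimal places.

By the law of cosines, p² = q² + r² − 2·q·r·cos P = 17298, so p ≈ 131.52.
Median from Q: ½√(2·r² + 2·p² − q²) ≈ 78.057.

78.057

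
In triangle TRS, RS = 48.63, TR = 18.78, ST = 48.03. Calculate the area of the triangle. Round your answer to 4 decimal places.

area ≈ 444.9436

Semiperimeter s = (48.63 + 48.03 + 18.78)/2 = 57.72.
Heron's formula: area = √(57.72·9.09·9.69·38.94) ≈ 444.94.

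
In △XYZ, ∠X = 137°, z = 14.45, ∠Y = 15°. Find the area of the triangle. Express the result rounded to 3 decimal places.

The third angle is ∠Z = 180° − ∠X − ∠Y = 28.00°.
Law of sines: x = z·sin X/sin Z ≈ 20.991.
Law of sines: y = z·sin Y/sin Z ≈ 7.9663.
Area = ½·z·x·sin Y ≈ 39.253.

39.253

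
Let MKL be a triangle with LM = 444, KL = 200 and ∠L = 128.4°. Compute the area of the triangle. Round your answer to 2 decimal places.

Area = ½·KL·LM·sin L ≈ 34796.

area ≈ 34795.99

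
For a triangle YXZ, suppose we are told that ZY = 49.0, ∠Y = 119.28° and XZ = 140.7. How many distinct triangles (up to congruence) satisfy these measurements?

1

ZY·sin Y = 49.0·sin(119.28°) ≈ 42.74.
Since ∠Y is not acute, a triangle exists only if XZ > ZY; here XZ > ZY, so there is exactly one triangle.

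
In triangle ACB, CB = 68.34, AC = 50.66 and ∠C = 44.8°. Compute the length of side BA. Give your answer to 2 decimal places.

By the law of cosines, BA² = AC² + CB² − 2·AC·CB·cos C = 2323.6, so BA ≈ 48.203.

48.20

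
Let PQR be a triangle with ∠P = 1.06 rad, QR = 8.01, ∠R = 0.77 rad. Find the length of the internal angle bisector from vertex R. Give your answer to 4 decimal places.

The third angle is ∠Q = π − ∠R − ∠P = 1.312 rad.
Law of sines: RP = QR·sin Q/sin P ≈ 8.8753.
Law of sines: PQ = QR·sin R/sin P ≈ 6.3919.
The bisector from R has length 2·QR·RP·cos(∠R/2)/(QR+RP) ≈ 7.8041.

t_R ≈ 7.8041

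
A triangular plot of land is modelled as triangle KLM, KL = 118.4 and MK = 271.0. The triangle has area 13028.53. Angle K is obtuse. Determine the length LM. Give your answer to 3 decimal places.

353.421

From area = ½·MK·KL·sin K, we get sin K = 2·area/(MK·KL) ≈ 0.81209.
Taking the obtuse solution, ∠K ≈ 125.70°.
Law of cosines then gives LM ≈ 353.42.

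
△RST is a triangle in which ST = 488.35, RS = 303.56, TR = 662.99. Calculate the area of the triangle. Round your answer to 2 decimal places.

Semiperimeter s = (488.35 + 662.99 + 303.56)/2 = 727.45.
Heron's formula: area = √(727.45·239.1·64.46·423.89) ≈ 68939.

area ≈ 68938.70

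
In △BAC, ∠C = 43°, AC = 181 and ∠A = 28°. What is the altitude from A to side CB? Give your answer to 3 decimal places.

123.442

The third angle is ∠B = 180° − ∠A − ∠C = 109.00°.
Law of sines: CB = AC·sin A/sin B ≈ 89.871.
Law of sines: BA = AC·sin C/sin B ≈ 130.55.
Area = ½·AC·CB·sin C ≈ 5546.9.
The altitude from A has length 2·area/CB ≈ 123.44.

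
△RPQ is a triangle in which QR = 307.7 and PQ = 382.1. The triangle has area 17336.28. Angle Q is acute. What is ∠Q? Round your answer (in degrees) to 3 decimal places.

∠Q ≈ 17.152°

From area = ½·PQ·QR·sin Q, we get sin Q = 2·area/(PQ·QR) ≈ 0.29490.
Taking the acute solution, ∠Q ≈ 17.15°.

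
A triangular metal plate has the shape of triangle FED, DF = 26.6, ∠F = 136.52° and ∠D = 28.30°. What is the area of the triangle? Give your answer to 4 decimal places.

The third angle is ∠E = 180° − ∠D − ∠F = 15.18°.
Law of sines: ED = DF·sin F/sin E ≈ 69.9.
Law of sines: FE = DF·sin D/sin E ≈ 48.16.
Area = ½·DF·ED·sin D ≈ 440.75.

440.7460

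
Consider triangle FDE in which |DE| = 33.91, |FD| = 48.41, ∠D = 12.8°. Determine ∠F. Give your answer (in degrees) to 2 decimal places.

By the law of cosines, |EF|² = |FD|² + |DE|² − 2·|FD|·|DE|·cos D = 291.84, so |EF| ≈ 17.083.
Law of cosines again: cos F = (|EF|² + |FD|² − |DE|²)/(2·|EF|·|FD|) ≈ 0.89811, so ∠F ≈ 26.09°.

26.09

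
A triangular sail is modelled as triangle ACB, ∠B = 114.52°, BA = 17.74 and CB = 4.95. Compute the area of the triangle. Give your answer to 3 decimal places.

39.947

Area = ½·CB·BA·sin B ≈ 39.947.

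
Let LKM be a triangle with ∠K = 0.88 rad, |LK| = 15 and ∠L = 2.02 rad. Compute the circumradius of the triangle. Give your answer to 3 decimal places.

31.348

The third angle is ∠M = π − ∠L − ∠K = 0.242 rad.
Law of sines: |KM| = |LK|·sin L/sin M ≈ 56.476.
Law of sines: |ML| = |LK|·sin K/sin M ≈ 48.322.
Circumradius = |LK|/(2 sin M) ≈ 31.348.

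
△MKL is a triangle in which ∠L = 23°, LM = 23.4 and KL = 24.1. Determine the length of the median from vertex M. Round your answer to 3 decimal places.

m_M ≈ 13.178

By the law of cosines, MK² = KL² + LM² − 2·KL·LM·cos L = 90.151, so MK ≈ 9.4948.
Median from M: ½√(2·LM² + 2·MK² − KL²) ≈ 13.178.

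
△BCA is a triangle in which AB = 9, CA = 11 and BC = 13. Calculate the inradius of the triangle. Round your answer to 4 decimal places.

Semiperimeter s = (11 + 9 + 13)/2 = 16.5.
Heron's formula: area = √(16.5·5.5·7.5·3.5) ≈ 48.808.
Inradius = area/s = 48.808/16.5 ≈ 2.958.

2.9580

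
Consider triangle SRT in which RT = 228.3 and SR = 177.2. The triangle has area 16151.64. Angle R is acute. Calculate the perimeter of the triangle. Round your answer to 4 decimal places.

perimeter ≈ 592.0852

From area = ½·SR·RT·sin R, we get sin R = 2·area/(SR·RT) ≈ 0.79850.
Taking the acute solution, ∠R ≈ 0.9248 rad.
Law of cosines then gives TS ≈ 186.59.
Perimeter = 228.3 + 186.59 + 177.2 = 592.09.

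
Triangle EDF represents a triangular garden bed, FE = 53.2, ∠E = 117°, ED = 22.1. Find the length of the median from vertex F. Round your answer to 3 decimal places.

59.043

By the law of cosines, DF² = FE² + ED² − 2·FE·ED·cos E = 4386.2, so DF ≈ 66.228.
Median from F: ½√(2·DF² + 2·FE² − ED²) ≈ 59.043.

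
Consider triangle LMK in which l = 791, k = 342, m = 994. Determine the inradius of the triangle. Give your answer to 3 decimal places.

113.351

Semiperimeter s = (791 + 994 + 342)/2 = 1063.5.
Heron's formula: area = √(1063.5·272.5·69.5·721.5) ≈ 1.2055e+05.
Inradius = area/s = 1.2055e+05/1063.5 ≈ 113.35.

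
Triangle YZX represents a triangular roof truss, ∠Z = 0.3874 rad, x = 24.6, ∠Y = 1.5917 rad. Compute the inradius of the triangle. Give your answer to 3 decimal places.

The third angle is ∠X = π − ∠Y − ∠Z = 1.1625 rad.
Law of sines: y = x·sin Y/sin X ≈ 26.797.
Law of sines: z = x·sin Z/sin X ≈ 10.126.
Area = ½·x·y·sin Z ≈ 124.52.
Semiperimeter s = (26.797+10.126+24.6)/2 = 30.762.
Inradius = area/s = 124.52/30.762 ≈ 4.0479.

4.048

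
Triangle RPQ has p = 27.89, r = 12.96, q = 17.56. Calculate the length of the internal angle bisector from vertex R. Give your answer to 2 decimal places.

By the law of cosines, cos R = (p² + q² − r²) / (2·p·q) ≈ 0.93747, so ∠R ≈ 0.3555 rad.
The bisector from R has length 2·p·q·cos(∠R/2)/(p+q) ≈ 21.211.

t_R ≈ 21.21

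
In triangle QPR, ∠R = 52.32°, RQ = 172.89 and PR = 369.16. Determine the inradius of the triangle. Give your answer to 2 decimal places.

By the law of cosines, QP² = PR² + RQ² − 2·PR·RQ·cos R = 88145, so QP ≈ 296.89.
Area = ½·PR·RQ·sin R ≈ 25256.
Semiperimeter s = (369.16+172.89+296.89)/2 = 419.47.
Inradius = area/s = 25256/419.47 ≈ 60.21.

60.21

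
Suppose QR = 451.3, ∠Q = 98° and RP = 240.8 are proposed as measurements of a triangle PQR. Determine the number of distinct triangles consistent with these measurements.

0

QR·sin Q = 451.3·sin(98°) ≈ 446.9.
Since ∠Q is not acute, a triangle exists only if RP > QR; here RP ≤ QR, so there is no triangle.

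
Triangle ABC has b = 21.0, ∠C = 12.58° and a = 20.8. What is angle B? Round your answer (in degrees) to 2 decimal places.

By the law of cosines, c² = a² + b² − 2·a·b·cos C = 21.013, so c ≈ 4.584.
Law of cosines again: cos B = (c² + a² − b²)/(2·c·a) ≈ 0.06635, so ∠B ≈ 86.20°.

∠B ≈ 86.20°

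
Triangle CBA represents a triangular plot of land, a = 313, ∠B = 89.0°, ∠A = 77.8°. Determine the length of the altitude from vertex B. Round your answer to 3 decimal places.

The third angle is ∠C = 180° − ∠B − ∠A = 13.20°.
Law of sines: c = a·sin C/sin A ≈ 73.125.
Law of sines: b = a·sin B/sin A ≈ 320.18.
Area = ½·a·c·sin B ≈ 11442.
The altitude from B has length 2·area/b ≈ 71.474.

h_B ≈ 71.474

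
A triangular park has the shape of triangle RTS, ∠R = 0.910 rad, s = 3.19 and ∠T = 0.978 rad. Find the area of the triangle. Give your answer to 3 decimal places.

area ≈ 3.507

The third angle is ∠S = π − ∠R − ∠T = 1.254 rad.
Law of sines: r = s·sin R/sin S ≈ 2.6508.
Law of sines: t = s·sin T/sin S ≈ 2.7846.
Area = ½·s·r·sin T ≈ 3.5066.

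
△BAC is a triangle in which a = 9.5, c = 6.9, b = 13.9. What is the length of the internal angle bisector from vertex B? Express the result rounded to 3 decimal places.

By the law of cosines, cos B = (a² + c² − b²) / (2·a·c) ≈ -0.42220, so ∠B ≈ 114.97°.
The bisector from B has length 2·a·c·cos(∠B/2)/(a+c) ≈ 4.2967.

4.297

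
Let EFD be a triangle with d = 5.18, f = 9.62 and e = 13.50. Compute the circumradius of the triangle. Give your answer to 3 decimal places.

8.700

By the law of cosines, cos E = (f² + d² − e²) / (2·f·d) ≈ -0.63086, so ∠E ≈ 2.253 rad.
Circumradius = e/(2 sin E) ≈ 8.6996.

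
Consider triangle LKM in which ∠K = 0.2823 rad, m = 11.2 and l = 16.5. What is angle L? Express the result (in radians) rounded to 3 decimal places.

By the law of cosines, k² = m² + l² − 2·m·l·cos K = 42.72, so k ≈ 6.536.
Law of cosines again: cos L = (k² + m² − l²)/(2·k·m) ≈ -0.71096, so ∠L ≈ 2.3617 rad.

2.362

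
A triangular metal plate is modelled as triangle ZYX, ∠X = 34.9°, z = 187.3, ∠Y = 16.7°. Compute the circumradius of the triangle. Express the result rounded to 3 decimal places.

The third angle is ∠Z = 180° − ∠Y − ∠X = 128.40°.
Law of sines: y = z·sin Y/sin Z ≈ 68.678.
Law of sines: x = z·sin X/sin Z ≈ 136.74.
Circumradius = z/(2 sin Z) ≈ 119.5.

R ≈ 119.498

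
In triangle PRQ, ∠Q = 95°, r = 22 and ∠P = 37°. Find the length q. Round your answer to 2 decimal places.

The third angle is ∠R = 180° − ∠Q − ∠P = 48.00°.
Law of sines: q = r·sin Q/sin R ≈ 29.491.

29.49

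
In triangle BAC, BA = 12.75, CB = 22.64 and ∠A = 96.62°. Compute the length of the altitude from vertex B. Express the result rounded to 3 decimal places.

Law of sines: sin C = BA·sin A/CB ≈ 0.55941.
Since CB ≥ BA, only the acute value applies: ∠C ≈ 34.01°.
Then ∠B = 180° − ∠A − ∠C ≈ 49.37°.
Law of sines gives AC = CB·sin B/sin A ≈ 17.296.
Area = ½·CB·BA·sin B ≈ 109.53.
The altitude from B has length 2·area/AC ≈ 12.665.

h_B ≈ 12.665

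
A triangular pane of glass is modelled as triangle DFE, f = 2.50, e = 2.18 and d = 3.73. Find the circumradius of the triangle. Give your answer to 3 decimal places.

R ≈ 1.935

By the law of cosines, cos D = (f² + e² − d²) / (2·f·e) ≈ -0.26702, so ∠D ≈ 105.49°.
Circumradius = d/(2 sin D) ≈ 1.9353.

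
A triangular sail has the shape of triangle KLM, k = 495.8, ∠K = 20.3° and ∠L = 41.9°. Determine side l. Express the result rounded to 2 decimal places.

The third angle is ∠M = 180° − ∠K − ∠L = 117.80°.
Law of sines: l = k·sin L/sin K ≈ 954.39.

954.39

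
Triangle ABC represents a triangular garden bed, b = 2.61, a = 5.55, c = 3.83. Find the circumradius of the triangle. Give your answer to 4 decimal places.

By the law of cosines, cos A = (b² + c² − a²) / (2·b·c) ≈ -0.46625, so ∠A ≈ 117.79°.
Circumradius = a/(2 sin A) ≈ 3.1368.

3.1368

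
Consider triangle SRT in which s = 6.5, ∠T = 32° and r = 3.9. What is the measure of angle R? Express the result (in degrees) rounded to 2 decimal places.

By the law of cosines, t² = s² + r² − 2·s·r·cos T = 14.464, so t ≈ 3.8032.
Law of cosines again: cos R = (t² + s² − r²)/(2·t·s) ≈ 0.83946, so ∠R ≈ 32.92°.

32.92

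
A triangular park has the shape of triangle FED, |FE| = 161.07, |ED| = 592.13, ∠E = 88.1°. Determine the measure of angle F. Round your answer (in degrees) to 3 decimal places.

By the law of cosines, |DF|² = |FE|² + |ED|² − 2·|FE|·|ED|·cos E = 3.7024e+05, so |DF| ≈ 608.47.
Law of cosines again: cos F = (|DF|² + |FE|² − |ED|²)/(2·|DF|·|FE|) ≈ 0.23245, so ∠F ≈ 76.56°.

∠F ≈ 76.559°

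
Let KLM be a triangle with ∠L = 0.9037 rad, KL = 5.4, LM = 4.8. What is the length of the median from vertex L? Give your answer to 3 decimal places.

By the law of cosines, MK² = KL² + LM² − 2·KL·LM·cos L = 20.126, so MK ≈ 4.4862.
Median from L: ½√(2·KL² + 2·LM² − MK²) ≈ 4.59.

m_L ≈ 4.590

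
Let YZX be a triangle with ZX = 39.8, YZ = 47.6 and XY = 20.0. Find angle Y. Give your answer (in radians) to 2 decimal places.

By the law of cosines, cos Y = (XY² + YZ² − ZX²) / (2·XY·YZ) ≈ 0.56813, so ∠Y ≈ 0.967 rad.

∠Y ≈ 0.97 rad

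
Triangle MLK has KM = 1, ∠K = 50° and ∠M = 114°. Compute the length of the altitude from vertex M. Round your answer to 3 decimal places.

The third angle is ∠L = 180° − ∠K − ∠M = 16.00°.
Law of sines: LK = KM·sin M/sin L ≈ 3.3143.
Law of sines: ML = KM·sin K/sin L ≈ 2.7792.
Area = ½·KM·LK·sin K ≈ 1.2695.
The altitude from M has length 2·area/LK ≈ 0.76604.

h_M ≈ 0.766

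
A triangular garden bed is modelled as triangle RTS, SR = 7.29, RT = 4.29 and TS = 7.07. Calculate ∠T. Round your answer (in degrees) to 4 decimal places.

By the law of cosines, cos T = (RT² + TS² − SR²) / (2·RT·TS) ≈ 0.25131, so ∠T ≈ 75.44°.

∠T ≈ 75.4447°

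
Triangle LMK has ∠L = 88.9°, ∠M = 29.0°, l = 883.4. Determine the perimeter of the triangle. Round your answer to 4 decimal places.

The third angle is ∠K = 180° − ∠L − ∠M = 62.10°.
Law of sines: m = l·sin M/sin L ≈ 428.36.
Law of sines: k = l·sin K/sin L ≈ 780.86.
Semiperimeter s = (883.4+428.36+780.86)/2 = 1046.3.
Perimeter = 883.4 + 428.36 + 780.86 = 2092.6.

2092.6222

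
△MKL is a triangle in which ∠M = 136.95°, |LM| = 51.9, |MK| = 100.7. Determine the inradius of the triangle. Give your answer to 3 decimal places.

By the law of cosines, |KL|² = |LM|² + |MK|² − 2·|LM|·|MK|·cos M = 20472, so |KL| ≈ 143.08.
Area = ½·|LM|·|MK|·sin M ≈ 1783.8.
Semiperimeter s = (143.08+51.9+100.7)/2 = 147.84.
Inradius = area/s = 1783.8/147.84 ≈ 12.066.

12.066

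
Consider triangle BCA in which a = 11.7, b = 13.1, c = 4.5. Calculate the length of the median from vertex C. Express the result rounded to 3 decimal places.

12.214

Median from C: ½√(2·a² + 2·b² − c²) ≈ 12.214.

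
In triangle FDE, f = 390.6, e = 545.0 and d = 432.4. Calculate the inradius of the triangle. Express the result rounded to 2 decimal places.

Semiperimeter s = (390.6 + 432.4 + 545)/2 = 684.
Heron's formula: area = √(684·293.4·251.6·139) ≈ 83776.
Inradius = area/s = 83776/684 ≈ 122.48.

r ≈ 122.48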